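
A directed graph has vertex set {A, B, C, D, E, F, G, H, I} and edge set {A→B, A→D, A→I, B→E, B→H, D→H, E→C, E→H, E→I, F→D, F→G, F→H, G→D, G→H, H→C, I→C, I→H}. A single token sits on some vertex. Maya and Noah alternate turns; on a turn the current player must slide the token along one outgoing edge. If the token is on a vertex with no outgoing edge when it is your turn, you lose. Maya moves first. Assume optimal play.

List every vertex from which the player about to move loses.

Label each position W (a win for the player to move) or L (a loss). A position with no legal move is L; any other position is W exactly when some move reaches an L, and L when every move reaches a W.
Every edge goes from a vertex to one that appears earlier in the order C, H, I, D, G, E, F, B, A, so processing vertices in that order labels each vertex after all of its successors.
C: no outgoing edge → L
H: reaches L-position C → W
I: reaches L-position C → W
D: only reaches H(W), which is W → L
G: reaches L-position D → W
E: reaches L-position C → W
F: reaches L-position D → W
B: only reaches E(W), H(W), all W → L
A: reaches L-position B → W
Reading off the rows marked L gives the requested list; there are 3 such vertices.

B, C, D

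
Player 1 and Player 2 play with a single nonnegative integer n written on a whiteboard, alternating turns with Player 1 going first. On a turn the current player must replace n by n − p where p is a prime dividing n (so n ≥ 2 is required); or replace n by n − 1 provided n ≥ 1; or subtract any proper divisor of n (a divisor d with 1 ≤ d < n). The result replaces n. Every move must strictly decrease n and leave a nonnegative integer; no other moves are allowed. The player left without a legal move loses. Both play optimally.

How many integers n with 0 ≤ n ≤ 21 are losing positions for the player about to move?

5

Positions with no move are L. A position that does have a move is losing for the player to move precisely when every available move leads to a winning position for the opponent. Fill in the labels:
n=0: no move → L
n=1: W (go to 0, an L position)
n=2: W (go to 0, an L position)
n=3: W (go to 0, an L position)
n=4: L (options 2(W), 3(W) are all W)
n=5: W (go to 0, an L position)
n=6: W (go to 4, an L position)
n=7: W (go to 0, an L position)
n=8: W (go to 4, an L position)
n=9: L (options 6(W), 8(W) are all W)
n=10: W (go to 9, an L position)
n=11: W (go to 0, an L position)
n=12: W (go to 9, an L position)
n=13: W (go to 0, an L position)
n=14: L (options 7(W), 12(W), 13(W) are all W)
n=15: W (go to 14, an L position)
n=16: W (go to 14, an L position)
n=17: W (go to 0, an L position)
n=18: W (go to 9, an L position)
n=19: W (go to 0, an L position)
n=20: L (options 10(W), 15(W), 16(W), 18(W), 19(W) are all W)
n=21: W (go to 14, an L position)
L entries with 0 ≤ n ≤ 21: n = 0, 4, 9, 14, 20; that makes 5.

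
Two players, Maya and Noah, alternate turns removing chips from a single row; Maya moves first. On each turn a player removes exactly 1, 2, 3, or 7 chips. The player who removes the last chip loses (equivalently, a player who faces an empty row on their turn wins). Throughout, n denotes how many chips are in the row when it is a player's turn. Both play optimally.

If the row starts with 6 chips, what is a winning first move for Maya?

Positions with no move are W. A position that does have a move is losing for the player to move precisely when every available move leads to a winning position for the opponent. Fill in the labels:
n=0: no move; the opponent has just taken the last chip and therefore loses → W
n=1: →0(W) only, which is W, so L
n=2: →1(L), so W
n=3: →1(L), so W
n=4: →1(L), so W
n=5: →4(W), 3(W), 2(W) — all W, so L
n=6: →5(L), so W
From 6, the L positions reachable in one move are: 5.

Remove 1, leaving 5.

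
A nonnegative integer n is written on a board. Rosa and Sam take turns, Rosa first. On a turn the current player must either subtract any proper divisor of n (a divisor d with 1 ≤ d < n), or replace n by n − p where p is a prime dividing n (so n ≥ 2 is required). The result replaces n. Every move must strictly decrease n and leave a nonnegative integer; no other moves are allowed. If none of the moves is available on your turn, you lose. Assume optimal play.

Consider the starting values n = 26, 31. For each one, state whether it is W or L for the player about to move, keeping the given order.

26: L, 31: W

Work bottom-up. With no move the player to move loses. Otherwise the position is W if at least one move leads to an L position for the opponent, and L if every move leads to a W.
n=0: no move → L
n=1: no move → L
n=2: →0(L), so W
n=3: →0(L), so W
n=4: →2(W), 3(W) — all W, so L
n=5: →0(L), so W
n=6: →4(L), so W
n=7: →0(L), so W
n=8: →4(L), so W
n=9: →6(W), 8(W) — all W, so L
n=10: →9(L), so W
n=11: →0(L), so W
n=12: →9(L), so W
n=13: →0(L), so W
n=14: →7(W), 12(W), 13(W) — all W, so L
n=15: →14(L), so W
n=16: →14(L), so W
n=17: →0(L), so W
n=18: →9(L), so W
n=19: →0(L), so W
n=20: →10(W), 15(W), 16(W), 18(W), 19(W) — all W, so L
n=21: →14(L), so W
n=22: →20(L), so W
n=23: →0(L), so W
n=24: →20(L), so W
n=25: →20(L), so W
n=26: →13(W), 24(W), 25(W) — all W, so L
n=27: →26(L), so W
n=28: →14(L), so W
n=29: →0(L), so W
n=30: →20(L), so W
n=31: →0(L), so W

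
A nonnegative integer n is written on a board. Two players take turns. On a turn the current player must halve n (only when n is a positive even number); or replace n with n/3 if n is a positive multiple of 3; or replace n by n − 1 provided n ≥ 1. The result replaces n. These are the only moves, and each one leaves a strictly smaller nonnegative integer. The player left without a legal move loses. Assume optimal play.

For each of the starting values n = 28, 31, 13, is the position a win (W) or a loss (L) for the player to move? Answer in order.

Use the standard recursion: the mover loses at a terminal position; elsewhere, the mover wins exactly when some move hands the opponent an L position.
n=0: no move → L
n=1: W (go to 0, an L position)
n=2: L (sole option 1(W) is W)
n=3: W (go to 2, an L position)
n=4: W (go to 2, an L position)
n=5: L (sole option 4(W) is W)
n=6: W (go to 2, an L position)
n=7: L (sole option 6(W) is W)
n=8: W (go to 7, an L position)
n=9: L (options 3(W), 8(W) are all W)
n=10: W (go to 5, an L position)
n=11: L (sole option 10(W) is W)
n=12: W (go to 11, an L position)
n=13: L (sole option 12(W) is W)
n=14: W (go to 7, an L position)
n=15: W (go to 5, an L position)
n=16: L (options 8(W), 15(W) are all W)
n=17: W (go to 16, an L position)
n=18: W (go to 9, an L position)
n=19: L (sole option 18(W) is W)
n=20: W (go to 19, an L position)
n=21: W (go to 7, an L position)
n=22: W (go to 11, an L position)
n=23: L (sole option 22(W) is W)
n=24: W (go to 23, an L position)
n=25: L (sole option 24(W) is W)
n=26: W (go to 13, an L position)
n=27: W (go to 9, an L position)
n=28: L (options 14(W), 27(W) are all W)
n=29: W (go to 28, an L position)
n=30: L (options 10(W), 15(W), 29(W) are all W)
n=31: W (go to 30, an L position)

28: L, 31: W, 13: L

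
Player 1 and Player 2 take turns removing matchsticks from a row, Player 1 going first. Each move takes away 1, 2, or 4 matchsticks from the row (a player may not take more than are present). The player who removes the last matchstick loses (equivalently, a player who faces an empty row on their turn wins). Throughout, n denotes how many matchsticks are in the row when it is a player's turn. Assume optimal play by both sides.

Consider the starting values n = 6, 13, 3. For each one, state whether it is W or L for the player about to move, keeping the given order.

Compute win/loss labels from the base case upward. A position with no move is W. Any other position is W if it can reach an L in one move, else L.
n=0: no move; the opponent has just taken the last matchstick and therefore loses → W
n=1: →0(W) only, which is W, so L
n=2: →1(L), so W
n=3: →1(L), so W
n=4: →3(W), 2(W), 0(W) — all W, so L
n=5: →4(L), so W
n=6: →4(L), so W
n=7: →6(W), 5(W), 3(W) — all W, so L
n=8: →7(L), so W
n=9: →7(L), so W
n=10: →9(W), 8(W), 6(W) — all W, so L
n=11: →10(L), so W
n=12: →10(L), so W
n=13: →12(W), 11(W), 9(W) — all W, so L

6: W, 13: L, 3: W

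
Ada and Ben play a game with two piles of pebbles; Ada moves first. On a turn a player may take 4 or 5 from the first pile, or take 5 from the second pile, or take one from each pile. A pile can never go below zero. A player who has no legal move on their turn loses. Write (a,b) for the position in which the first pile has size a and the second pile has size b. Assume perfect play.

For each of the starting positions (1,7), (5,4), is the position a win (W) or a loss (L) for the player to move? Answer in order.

Classify positions by backward induction: terminal positions (no move available) are L. From any other position, the mover wins iff some move reaches an L.
No move ever increases a pile, so every position that can arise here has a ≤ 5 and b ≤ 7; it is enough to label the cells with 0 ≤ a ≤ 5 and 0 ≤ b ≤ 7.
Every move lowers a or b (never raises either), so fill the grid row by row in increasing a, and left to right within a row: each cell's successors are then already labelled.
      b=0  b=1  b=2  b=3  b=4  b=5  b=6  b=7
a=0:    L    L    L    L    L    W    W    W
a=1:    L    W    W    W    W    W    L    L
a=2:    L    W    L    L    L    W    L    W
a=3:    L    W    L    W    W    W    L    W
a=4:    W    W    W    W    W    L    L    W
a=5:    W    W    W    W    W    L    W    W
Cells with no legal move (terminal, hence L): (0,0), (0,1), (0,2), (0,3), (0,4), (1,0), (2,0), (3,0).
The remaining L cells, each justified by listing all of its moves:
(1,6): →(1,1)(W), (0,5)(W) — all W, so L
(1,7): →(1,2)(W), (0,6)(W) — all W, so L
(2,2): →(1,1)(W) only, which is W, so L
(2,3): →(1,2)(W) only, which is W, so L
(2,4): →(1,3)(W) only, which is W, so L
(2,6): →(2,1)(W), (1,5)(W) — all W, so L
(3,2): →(2,1)(W) only, which is W, so L
(3,6): →(3,1)(W), (2,5)(W) — all W, so L
(4,5): →(0,5)(W), (4,0)(W), (3,4)(W) — all W, so L
(4,6): →(0,6)(W), (4,1)(W), (3,5)(W) — all W, so L
(5,5): →(1,5)(W), (0,5)(W), (5,0)(W), (4,4)(W) — all W, so L
Every other cell has at least one move into one of the L cells above, so it is W.
(1,7): one of the L cells justified above, so L
(5,4): the move to (0,4) reaches an L cell, so W

(1,7): L, (5,4): W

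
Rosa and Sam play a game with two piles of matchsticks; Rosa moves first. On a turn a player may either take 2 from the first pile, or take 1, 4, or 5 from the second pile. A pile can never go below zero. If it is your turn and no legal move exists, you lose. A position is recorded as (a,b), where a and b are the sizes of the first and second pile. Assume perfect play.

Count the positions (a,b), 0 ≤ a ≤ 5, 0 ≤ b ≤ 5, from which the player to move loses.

Positions with no move are L. A position that does have a move is losing for the player to move precisely when every available move leads to a winning position for the opponent. Fill in the labels:
Every move lowers a or b (never raises either), so fill the grid row by row in increasing a, and left to right within a row: each cell's successors are then already labelled.
      b=0  b=1  b=2  b=3  b=4  b=5
a=0:    L    W    L    W    W    W
a=1:    L    W    L    W    W    W
a=2:    W    L    W    L    W    W
a=3:    W    L    W    L    W    W
a=4:    L    W    L    W    W    W
a=5:    L    W    L    W    W    W
Cells with no legal move (terminal, hence L): (0,0), (1,0).
The remaining L cells, each justified by listing all of its moves:
(0,2): only reaches (0,1)(W), which is W → L
(1,2): only reaches (1,1)(W), which is W → L
(2,1): only reaches (0,1)(W), (2,0)(W), all W → L
(2,3): only reaches (0,3)(W), (2,2)(W), all W → L
(3,1): only reaches (1,1)(W), (3,0)(W), all W → L
(3,3): only reaches (1,3)(W), (3,2)(W), all W → L
(4,0): only reaches (2,0)(W), which is W → L
(4,2): only reaches (2,2)(W), (4,1)(W), all W → L
(5,0): only reaches (3,0)(W), which is W → L
(5,2): only reaches (3,2)(W), (5,1)(W), all W → L
Every other cell has at least one move into one of the L cells above, so it is W.
L cells per row: a=0: 2, a=1: 2, a=2: 2, a=3: 2, a=4: 2, a=5: 2; total 12.

12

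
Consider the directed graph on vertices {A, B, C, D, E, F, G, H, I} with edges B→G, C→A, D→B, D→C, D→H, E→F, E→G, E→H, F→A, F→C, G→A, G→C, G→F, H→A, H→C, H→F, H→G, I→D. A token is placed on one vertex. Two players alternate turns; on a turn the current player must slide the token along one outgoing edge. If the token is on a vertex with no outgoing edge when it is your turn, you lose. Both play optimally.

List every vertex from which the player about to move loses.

A, B, E, I

Work bottom-up. With no move the player to move loses. Otherwise the position is W if at least one move leads to an L position for the opponent, and L if every move leads to a W.
Every edge goes from a vertex to one that appears earlier in the order A, C, F, G, H, B, D, E, I, so processing vertices in that order labels each vertex after all of its successors.
A: no outgoing edge → L
C: →A(L), so W
F: →A(L), so W
G: →A(L), so W
H: →A(L), so W
B: →G(W) only, which is W, so L
D: →B(L), so W
E: →H(W), G(W), F(W) — all W, so L
I: →D(W) only, which is W, so L
The losing starting vertices are exactly the entries labelled L in this table (4 of them).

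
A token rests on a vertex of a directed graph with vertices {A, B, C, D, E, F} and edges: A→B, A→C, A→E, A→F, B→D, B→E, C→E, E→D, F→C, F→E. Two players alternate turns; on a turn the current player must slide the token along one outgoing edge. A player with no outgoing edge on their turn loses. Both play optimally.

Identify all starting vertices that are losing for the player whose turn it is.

C, D

Build the W/L table. Terminal = L. A non-terminal position is W if it has a move to some L; otherwise it is L.
Every edge goes from a vertex to one that appears earlier in the order D, E, B, C, F, A, so processing vertices in that order labels each vertex after all of its successors.
D: no outgoing edge → L
E: →D(L), so W
B: →D(L), so W
C: →E(W) only, which is W, so L
F: →C(L), so W
A: →C(L), so W
Reading off the rows marked L gives the requested list; there are 2 such vertices.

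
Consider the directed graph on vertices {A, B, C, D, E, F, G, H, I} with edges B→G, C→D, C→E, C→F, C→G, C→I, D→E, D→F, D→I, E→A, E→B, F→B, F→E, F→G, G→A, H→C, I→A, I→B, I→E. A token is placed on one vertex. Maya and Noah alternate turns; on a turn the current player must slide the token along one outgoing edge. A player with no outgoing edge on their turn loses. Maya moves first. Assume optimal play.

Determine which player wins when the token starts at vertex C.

Classify positions by backward induction: terminal positions (no move available) are L. From any other position, the mover wins iff some move reaches an L.
Every edge goes from a vertex to one that appears earlier in the order A, G, B, E, I, F, D, C, H, so processing vertices in that order labels each vertex after all of its successors.
A: no outgoing edge → L
G: W (go to A, an L position)
B: L (sole option G(W) is W)
E: W (go to B, an L position)
I: W (go to B, an L position)
F: W (go to B, an L position)
D: L (options F(W), I(W), E(W) are all W)
C: W (go to D, an L position)
H: L (sole option C(W) is W)
From C Maya can move to D, reaching an L position.

Maya wins.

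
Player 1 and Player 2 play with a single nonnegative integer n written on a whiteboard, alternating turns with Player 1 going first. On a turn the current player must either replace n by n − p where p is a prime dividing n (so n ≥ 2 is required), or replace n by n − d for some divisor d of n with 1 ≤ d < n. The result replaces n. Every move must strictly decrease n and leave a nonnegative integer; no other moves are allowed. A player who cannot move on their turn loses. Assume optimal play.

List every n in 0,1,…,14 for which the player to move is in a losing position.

0, 1, 4, 9, 14

Positions with no move are L. A position that does have a move is losing for the player to move precisely when every available move leads to a winning position for the opponent. Fill in the labels:
n=0: no move → L
n=1: no move → L
n=2: reaches L-position 0 → W
n=3: reaches L-position 0 → W
n=4: only reaches 2(W), 3(W), all W → L
n=5: reaches L-position 0 → W
n=6: reaches L-position 4 → W
n=7: reaches L-position 0 → W
n=8: reaches L-position 4 → W
n=9: only reaches 6(W), 8(W), all W → L
n=10: reaches L-position 9 → W
n=11: reaches L-position 0 → W
n=12: reaches L-position 9 → W
n=13: reaches L-position 0 → W
n=14: only reaches 7(W), 12(W), 13(W), all W → L
Reading off the rows marked L gives the requested list; there are 5 such values of n.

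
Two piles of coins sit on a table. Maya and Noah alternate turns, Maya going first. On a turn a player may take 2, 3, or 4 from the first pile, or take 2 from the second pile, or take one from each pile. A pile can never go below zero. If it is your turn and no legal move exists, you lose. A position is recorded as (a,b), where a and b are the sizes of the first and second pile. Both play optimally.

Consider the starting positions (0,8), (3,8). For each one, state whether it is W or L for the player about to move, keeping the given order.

(0,8): L, (3,8): W

Compute win/loss labels from the base case upward. A position with no move is L. Any other position is W if it can reach an L in one move, else L.
No move ever increases a pile, so every position that can arise here has a ≤ 3 and b ≤ 8; it is enough to label the cells with 0 ≤ a ≤ 3 and 0 ≤ b ≤ 8.
Every move lowers a or b (never raises either), so fill the grid row by row in increasing a, and left to right within a row: each cell's successors are then already labelled.
      b=0  b=1  b=2  b=3  b=4  b=5  b=6  b=7  b=8
a=0:    L    L    W    W    L    L    W    W    L
a=1:    L    W    W    L    L    W    W    L    L
a=2:    W    W    L    L    W    W    L    L    W
a=3:    W    W    L    W    W    W    L    W    W
Cells with no legal move (terminal, hence L): (0,0), (0,1), (1,0).
The remaining L cells, each justified by listing all of its moves:
(0,4): the only move is to (0,2)(W), a W ⇒ L
(0,5): the only move is to (0,3)(W), a W ⇒ L
(0,8): the only move is to (0,6)(W), a W ⇒ L
(1,3): moves to (1,1)(W), (0,2)(W); every one is W ⇒ L
(1,4): moves to (1,2)(W), (0,3)(W); every one is W ⇒ L
(1,7): moves to (1,5)(W), (0,6)(W); every one is W ⇒ L
(1,8): moves to (1,6)(W), (0,7)(W); every one is W ⇒ L
(2,2): moves to (0,2)(W), (2,0)(W), (1,1)(W); every one is W ⇒ L
(2,3): moves to (0,3)(W), (2,1)(W), (1,2)(W); every one is W ⇒ L
(2,6): moves to (0,6)(W), (2,4)(W), (1,5)(W); every one is W ⇒ L
(2,7): moves to (0,7)(W), (2,5)(W), (1,6)(W); every one is W ⇒ L
(3,2): moves to (1,2)(W), (0,2)(W), (3,0)(W), (2,1)(W); every one is W ⇒ L
(3,6): moves to (1,6)(W), (0,6)(W), (3,4)(W), (2,5)(W); every one is W ⇒ L
Every other cell has at least one move into one of the L cells above, so it is W.
(0,8): one of the L cells justified above, so L
(3,8): the move to (1,8) reaches an L cell, so W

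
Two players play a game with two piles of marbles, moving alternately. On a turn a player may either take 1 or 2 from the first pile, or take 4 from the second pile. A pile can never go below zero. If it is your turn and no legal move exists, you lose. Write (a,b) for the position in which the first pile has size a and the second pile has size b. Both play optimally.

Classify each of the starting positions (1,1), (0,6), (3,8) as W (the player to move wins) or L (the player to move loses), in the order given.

(1,1): W, (0,6): W, (3,8): L

Label each position W (a win for the player to move) or L (a loss). A position with no legal move is L; any other position is W exactly when some move reaches an L, and L when every move reaches a W.
No move ever increases a pile, so every position that can arise here has a ≤ 3 and b ≤ 8; it is enough to label the cells with 0 ≤ a ≤ 3 and 0 ≤ b ≤ 8.
Every move lowers a or b (never raises either), so fill the grid row by row in increasing a, and left to right within a row: each cell's successors are then already labelled.
      b=0  b=1  b=2  b=3  b=4  b=5  b=6  b=7  b=8
a=0:    L    L    L    L    W    W    W    W    L
a=1:    W    W    W    W    L    L    L    L    W
a=2:    W    W    W    W    W    W    W    W    W
a=3:    L    L    L    L    W    W    W    W    L
Cells with no legal move (terminal, hence L): (0,0), (0,1), (0,2), (0,3).
The remaining L cells, each justified by listing all of its moves:
(0,8): the only move is to (0,4)(W), a W ⇒ L
(1,4): moves to (0,4)(W), (1,0)(W); every one is W ⇒ L
(1,5): moves to (0,5)(W), (1,1)(W); every one is W ⇒ L
(1,6): moves to (0,6)(W), (1,2)(W); every one is W ⇒ L
(1,7): moves to (0,7)(W), (1,3)(W); every one is W ⇒ L
(3,0): moves to (2,0)(W), (1,0)(W); every one is W ⇒ L
(3,1): moves to (2,1)(W), (1,1)(W); every one is W ⇒ L
(3,2): moves to (2,2)(W), (1,2)(W); every one is W ⇒ L
(3,3): moves to (2,3)(W), (1,3)(W); every one is W ⇒ L
(3,8): moves to (2,8)(W), (1,8)(W), (3,4)(W); every one is W ⇒ L
Every other cell has at least one move into one of the L cells above, so it is W.
(1,1): the move to (0,1) reaches an L cell, so W
(0,6): the move to (0,2) reaches an L cell, so W
(3,8): one of the L cells justified above, so L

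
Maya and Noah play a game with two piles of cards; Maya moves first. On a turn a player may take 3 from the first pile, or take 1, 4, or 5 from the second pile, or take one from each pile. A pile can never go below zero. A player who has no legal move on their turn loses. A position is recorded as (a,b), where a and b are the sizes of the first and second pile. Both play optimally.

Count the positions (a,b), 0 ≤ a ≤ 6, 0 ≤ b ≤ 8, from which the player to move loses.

17

Work bottom-up. With no move the player to move loses. Otherwise the position is W if at least one move leads to an L position for the opponent, and L if every move leads to a W.
Every move lowers a or b (never raises either), so fill the grid row by row in increasing a, and left to right within a row: each cell's successors are then already labelled.
      b=0  b=1  b=2  b=3  b=4  b=5  b=6  b=7  b=8
a=0:    L    W    L    W    W    W    W    W    L
a=1:    L    W    L    W    W    W    W    W    L
a=2:    L    W    L    W    W    W    W    W    L
a=3:    W    W    W    W    L    W    L    W    W
a=4:    W    L    W    L    W    W    W    W    W
a=5:    W    L    W    L    W    W    W    W    W
a=6:    L    W    W    L    W    W    W    W    W
Cells with no legal move (terminal, hence L): (0,0), (1,0), (2,0).
The remaining L cells, each justified by listing all of its moves:
(0,2): the only move is to (0,1)(W), a W ⇒ L
(0,8): moves to (0,7)(W), (0,4)(W), (0,3)(W); every one is W ⇒ L
(1,2): moves to (1,1)(W), (0,1)(W); every one is W ⇒ L
(1,8): moves to (1,7)(W), (1,4)(W), (1,3)(W), (0,7)(W); every one is W ⇒ L
(2,2): moves to (2,1)(W), (1,1)(W); every one is W ⇒ L
(2,8): moves to (2,7)(W), (2,4)(W), (2,3)(W), (1,7)(W); every one is W ⇒ L
(3,4): moves to (0,4)(W), (3,3)(W), (3,0)(W), (2,3)(W); every one is W ⇒ L
(3,6): moves to (0,6)(W), (3,5)(W), (3,2)(W), (3,1)(W), (2,5)(W); every one is W ⇒ L
(4,1): moves to (1,1)(W), (4,0)(W), (3,0)(W); every one is W ⇒ L
(4,3): moves to (1,3)(W), (4,2)(W), (3,2)(W); every one is W ⇒ L
(5,1): moves to (2,1)(W), (5,0)(W), (4,0)(W); every one is W ⇒ L
(5,3): moves to (2,3)(W), (5,2)(W), (4,2)(W); every one is W ⇒ L
(6,0): the only move is to (3,0)(W), a W ⇒ L
(6,3): moves to (3,3)(W), (6,2)(W), (5,2)(W); every one is W ⇒ L
Every other cell has at least one move into one of the L cells above, so it is W.
L cells per row: a=0: 3, a=1: 3, a=2: 3, a=3: 2, a=4: 2, a=5: 2, a=6: 2; total 17.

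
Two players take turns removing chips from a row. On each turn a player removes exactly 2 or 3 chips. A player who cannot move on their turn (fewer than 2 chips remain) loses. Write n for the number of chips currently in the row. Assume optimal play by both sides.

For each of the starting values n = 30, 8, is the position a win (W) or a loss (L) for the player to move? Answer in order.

30: L, 8: W

Label each position W (a win for the player to move) or L (a loss). A position with no legal move is L; any other position is W exactly when some move reaches an L, and L when every move reaches a W.
n=0: no move → L
n=1: no move → L
n=2: W (go to 0, an L position)
n=3: W (go to 1, an L position)
n=4: W (go to 1, an L position)
n=5: L (options 3(W), 2(W) are all W)
n=6: L (options 4(W), 3(W) are all W)
n=7: W (go to 5, an L position)
n=8: W (go to 6, an L position)
n=9: W (go to 6, an L position)
n=10: L (options 8(W), 7(W) are all W)
n=11: L (options 9(W), 8(W) are all W)
n=12: W (go to 10, an L position)
n=13: W (go to 11, an L position)
n=14: W (go to 11, an L position)
n=15: L (options 13(W), 12(W) are all W)
n=16: L (options 14(W), 13(W) are all W)
n=17: W (go to 15, an L position)
n=18: W (go to 16, an L position)
n=19: W (go to 16, an L position)
n=20: L (options 18(W), 17(W) are all W)
n=21: L (options 19(W), 18(W) are all W)
n=22: W (go to 20, an L position)
n=23: W (go to 21, an L position)
n=24: W (go to 21, an L position)
n=25: L (options 23(W), 22(W) are all W)
n=26: L (options 24(W), 23(W) are all W)
n=27: W (go to 25, an L position)
n=28: W (go to 26, an L position)
n=29: W (go to 26, an L position)
n=30: L (options 28(W), 27(W) are all W)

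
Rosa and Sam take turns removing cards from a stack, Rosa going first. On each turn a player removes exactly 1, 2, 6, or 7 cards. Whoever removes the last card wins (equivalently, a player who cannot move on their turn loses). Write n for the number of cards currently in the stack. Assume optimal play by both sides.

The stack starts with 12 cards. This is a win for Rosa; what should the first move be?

Use the standard recursion: the mover loses at a terminal position; elsewhere, the mover wins exactly when some move hands the opponent an L position.
n=0: no move → L
n=1: →0(L), so W
n=2: →0(L), so W
n=3: →2(W), 1(W) — all W, so L
n=4: →3(L), so W
n=5: →3(L), so W
n=6: →0(L), so W
n=7: →0(L), so W
n=8: →7(W), 6(W), 2(W), 1(W) — all W, so L
n=9: →8(L), so W
n=10: →8(L), so W
n=11: →10(W), 9(W), 5(W), 4(W) — all W, so L
n=12: →11(L), so W
From 12, the L positions reachable in one move are: 11.

Remove 1, leaving 11.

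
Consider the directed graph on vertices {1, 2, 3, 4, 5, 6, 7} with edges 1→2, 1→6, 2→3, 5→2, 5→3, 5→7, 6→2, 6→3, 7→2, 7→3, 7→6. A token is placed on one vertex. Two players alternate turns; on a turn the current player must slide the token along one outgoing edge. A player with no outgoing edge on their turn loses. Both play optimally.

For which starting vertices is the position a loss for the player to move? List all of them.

Use the standard recursion: the mover loses at a terminal position; elsewhere, the mover wins exactly when some move hands the opponent an L position.
Every edge goes from a vertex to one that appears earlier in the order 3, 4, 2, 6, 7, 5, 1, so processing vertices in that order labels each vertex after all of its successors.
3: no outgoing edge → L
4: no outgoing edge → L
2: can move to 3, which is L ⇒ W
6: can move to 3, which is L ⇒ W
7: can move to 3, which is L ⇒ W
5: can move to 3, which is L ⇒ W
1: moves to 6(W), 2(W); every one is W ⇒ L
Reading off the rows marked L gives the requested list; there are 3 such vertices.

1, 3, 4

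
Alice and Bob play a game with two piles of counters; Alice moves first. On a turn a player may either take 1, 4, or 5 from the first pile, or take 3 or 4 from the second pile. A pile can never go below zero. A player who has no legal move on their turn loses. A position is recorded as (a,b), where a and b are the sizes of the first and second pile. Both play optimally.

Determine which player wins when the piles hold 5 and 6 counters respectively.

Alice wins.

Use the standard recursion: the mover loses at a terminal position; elsewhere, the mover wins exactly when some move hands the opponent an L position.
No move ever increases a pile, so every position that can arise here has a ≤ 5 and b ≤ 6; it is enough to label the cells with 0 ≤ a ≤ 5 and 0 ≤ b ≤ 6.
Every move lowers a or b (never raises either), so fill the grid row by row in increasing a, and left to right within a row: each cell's successors are then already labelled.
      b=0  b=1  b=2  b=3  b=4  b=5  b=6
a=0:    L    L    L    W    W    W    W
a=1:    W    W    W    L    L    L    W
a=2:    L    L    L    W    W    W    W
a=3:    W    W    W    L    L    L    W
a=4:    W    W    W    W    W    W    L
a=5:    W    W    W    W    W    W    W
Cells with no legal move (terminal, hence L): (0,0), (0,1), (0,2).
The remaining L cells, each justified by listing all of its moves:
(1,3): →(0,3)(W), (1,0)(W) — all W, so L
(1,4): →(0,4)(W), (1,1)(W), (1,0)(W) — all W, so L
(1,5): →(0,5)(W), (1,2)(W), (1,1)(W) — all W, so L
(2,0): →(1,0)(W) only, which is W, so L
(2,1): →(1,1)(W) only, which is W, so L
(2,2): →(1,2)(W) only, which is W, so L
(3,3): →(2,3)(W), (3,0)(W) — all W, so L
(3,4): →(2,4)(W), (3,1)(W), (3,0)(W) — all W, so L
(3,5): →(2,5)(W), (3,2)(W), (3,1)(W) — all W, so L
(4,6): →(3,6)(W), (0,6)(W), (4,3)(W), (4,2)(W) — all W, so L
Every other cell has at least one move into one of the L cells above, so it is W.
The starting position (5,6) is W: Alice should move to (4,6), handing over an L position.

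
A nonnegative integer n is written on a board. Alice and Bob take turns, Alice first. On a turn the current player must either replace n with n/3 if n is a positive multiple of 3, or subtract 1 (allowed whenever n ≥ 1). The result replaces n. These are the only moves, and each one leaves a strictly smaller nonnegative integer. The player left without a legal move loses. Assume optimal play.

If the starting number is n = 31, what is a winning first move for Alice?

Use the standard recursion: the mover loses at a terminal position; elsewhere, the mover wins exactly when some move hands the opponent an L position.
n=0: no move → L
n=1: W (go to 0, an L position)
n=2: L (sole option 1(W) is W)
n=3: W (go to 2, an L position)
n=4: L (sole option 3(W) is W)
n=5: W (go to 4, an L position)
n=6: W (go to 2, an L position)
n=7: L (sole option 6(W) is W)
n=8: W (go to 7, an L position)
n=9: L (options 3(W), 8(W) are all W)
n=10: W (go to 9, an L position)
n=11: L (sole option 10(W) is W)
n=12: W (go to 4, an L position)
n=13: L (sole option 12(W) is W)
n=14: W (go to 13, an L position)
n=15: L (options 5(W), 14(W) are all W)
n=16: W (go to 15, an L position)
n=17: L (sole option 16(W) is W)
n=18: W (go to 17, an L position)
n=19: L (sole option 18(W) is W)
n=20: W (go to 19, an L position)
n=21: W (go to 7, an L position)
n=22: L (sole option 21(W) is W)
n=23: W (go to 22, an L position)
n=24: L (options 8(W), 23(W) are all W)
n=25: W (go to 24, an L position)
n=26: L (sole option 25(W) is W)
n=27: W (go to 9, an L position)
n=28: L (sole option 27(W) is W)
n=29: W (go to 28, an L position)
n=30: L (options 10(W), 29(W) are all W)
n=31: W (go to 30, an L position)
From 31, the L positions reachable in one move are: 30.

Move to 30.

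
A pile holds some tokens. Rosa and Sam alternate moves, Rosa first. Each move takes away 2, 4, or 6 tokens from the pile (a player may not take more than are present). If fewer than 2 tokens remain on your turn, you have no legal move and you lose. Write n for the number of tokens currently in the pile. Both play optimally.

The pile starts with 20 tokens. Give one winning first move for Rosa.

Remove 4, leaving 16.

Positions with no move are L. A position that does have a move is losing for the player to move precisely when every available move leads to a winning position for the opponent. Fill in the labels:
n=0: no move → L
n=1: no move → L
n=2: →0(L), so W
n=3: →1(L), so W
n=4: →0(L), so W
n=5: →1(L), so W
n=6: →0(L), so W
n=7: →1(L), so W
n=8: →6(W), 4(W), 2(W) — all W, so L
n=9: →7(W), 5(W), 3(W) — all W, so L
n=10: →8(L), so W
n=11: →9(L), so W
n=12: →8(L), so W
n=13: →9(L), so W
n=14: →8(L), so W
n=15: →9(L), so W
n=16: →14(W), 12(W), 10(W) — all W, so L
n=17: →15(W), 13(W), 11(W) — all W, so L
n=18: →16(L), so W
n=19: →17(L), so W
n=20: →16(L), so W
From 20, the L positions reachable in one move are: 16.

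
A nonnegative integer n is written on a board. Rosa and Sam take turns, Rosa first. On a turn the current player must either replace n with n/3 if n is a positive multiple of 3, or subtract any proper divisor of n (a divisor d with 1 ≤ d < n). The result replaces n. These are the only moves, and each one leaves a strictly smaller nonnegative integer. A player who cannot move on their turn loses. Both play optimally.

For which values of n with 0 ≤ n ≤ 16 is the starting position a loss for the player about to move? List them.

0, 1, 4, 7, 9, 11, 13, 15

Work bottom-up. With no move the player to move loses. Otherwise the position is W if at least one move leads to an L position for the opponent, and L if every move leads to a W.
n=0: no move → L
n=1: no move → L
n=2: →1(L), so W
n=3: →1(L), so W
n=4: →2(W), 3(W) — all W, so L
n=5: →4(L), so W
n=6: →4(L), so W
n=7: →6(W) only, which is W, so L
n=8: →4(L), so W
n=9: →3(W), 6(W), 8(W) — all W, so L
n=10: →9(L), so W
n=11: →10(W) only, which is W, so L
n=12: →4(L), so W
n=13: →12(W) only, which is W, so L
n=14: →7(L), so W
n=15: →5(W), 10(W), 12(W), 14(W) — all W, so L
n=16: →15(L), so W
Reading off the rows marked L gives the requested list; there are 8 such values of n.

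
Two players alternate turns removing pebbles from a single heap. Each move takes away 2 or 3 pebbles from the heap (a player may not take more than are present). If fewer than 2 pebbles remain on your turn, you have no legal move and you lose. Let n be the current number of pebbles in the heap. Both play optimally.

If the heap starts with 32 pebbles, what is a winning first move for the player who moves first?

Remove 2, leaving 30.

Label each position W (a win for the player to move) or L (a loss). A position with no legal move is L; any other position is W exactly when some move reaches an L, and L when every move reaches a W.
n=0: no move → L
n=1: no move → L
n=2: can move to 0, which is L ⇒ W
n=3: can move to 1, which is L ⇒ W
n=4: can move to 1, which is L ⇒ W
n=5: moves to 3(W), 2(W); every one is W ⇒ L
n=6: moves to 4(W), 3(W); every one is W ⇒ L
n=7: can move to 5, which is L ⇒ W
n=8: can move to 6, which is L ⇒ W
n=9: can move to 6, which is L ⇒ W
n=10: moves to 8(W), 7(W); every one is W ⇒ L
n=11: moves to 9(W), 8(W); every one is W ⇒ L
n=12: can move to 10, which is L ⇒ W
n=13: can move to 11, which is L ⇒ W
n=14: can move to 11, which is L ⇒ W
n=15: moves to 13(W), 12(W); every one is W ⇒ L
n=16: moves to 14(W), 13(W); every one is W ⇒ L
n=17: can move to 15, which is L ⇒ W
n=18: can move to 16, which is L ⇒ W
n=19: can move to 16, which is L ⇒ W
n=20: moves to 18(W), 17(W); every one is W ⇒ L
n=21: moves to 19(W), 18(W); every one is W ⇒ L
n=22: can move to 20, which is L ⇒ W
n=23: can move to 21, which is L ⇒ W
n=24: can move to 21, which is L ⇒ W
n=25: moves to 23(W), 22(W); every one is W ⇒ L
n=26: moves to 24(W), 23(W); every one is W ⇒ L
n=27: can move to 25, which is L ⇒ W
n=28: can move to 26, which is L ⇒ W
n=29: can move to 26, which is L ⇒ W
n=30: moves to 28(W), 27(W); every one is W ⇒ L
n=31: moves to 29(W), 28(W); every one is W ⇒ L
n=32: can move to 30, which is L ⇒ W
From 32, the L positions reachable in one move are: 30.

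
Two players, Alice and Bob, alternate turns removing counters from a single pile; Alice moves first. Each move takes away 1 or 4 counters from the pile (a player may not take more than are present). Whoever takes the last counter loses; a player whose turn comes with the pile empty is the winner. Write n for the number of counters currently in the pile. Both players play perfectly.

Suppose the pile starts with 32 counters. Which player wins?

Alice wins.

Work bottom-up. With no move the player to move wins. Otherwise the position is W if at least one move leads to an L position for the opponent, and L if every move leads to a W.
n=0: no move; the opponent has just taken the last counter and therefore loses → W
n=1: only reaches 0(W), which is W → L
n=2: reaches L-position 1 → W
n=3: only reaches 2(W), which is W → L
n=4: reaches L-position 3 → W
n=5: reaches L-position 1 → W
n=6: only reaches 5(W), 2(W), all W → L
n=7: reaches L-position 6 → W
n=8: only reaches 7(W), 4(W), all W → L
n=9: reaches L-position 8 → W
n=10: reaches L-position 6 → W
n=11: only reaches 10(W), 7(W), all W → L
n=12: reaches L-position 11 → W
n=13: only reaches 12(W), 9(W), all W → L
n=14: reaches L-position 13 → W
n=15: reaches L-position 11 → W
n=16: only reaches 15(W), 12(W), all W → L
n=17: reaches L-position 16 → W
n=18: only reaches 17(W), 14(W), all W → L
n=19: reaches L-position 18 → W
n=20: reaches L-position 16 → W
n=21: only reaches 20(W), 17(W), all W → L
n=22: reaches L-position 21 → W
n=23: only reaches 22(W), 19(W), all W → L
n=24: reaches L-position 23 → W
n=25: reaches L-position 21 → W
n=26: only reaches 25(W), 22(W), all W → L
n=27: reaches L-position 26 → W
n=28: only reaches 27(W), 24(W), all W → L
n=29: reaches L-position 28 → W
n=30: reaches L-position 26 → W
n=31: only reaches 30(W), 27(W), all W → L
n=32: reaches L-position 31 → W
From 32 Alice can remove 1, leaving 31, reaching an L position.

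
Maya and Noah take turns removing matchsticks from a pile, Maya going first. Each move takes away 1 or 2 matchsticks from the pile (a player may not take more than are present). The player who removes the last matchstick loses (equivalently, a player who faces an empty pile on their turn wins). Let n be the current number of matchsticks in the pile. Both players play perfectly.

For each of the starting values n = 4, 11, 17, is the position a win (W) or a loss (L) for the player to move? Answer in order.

Classify positions by backward induction: terminal positions (no move available) are W. From any other position, the mover wins iff some move reaches an L.
n=0: no move; the opponent has just taken the last matchstick and therefore loses → W
n=1: →0(W) only, which is W, so L
n=2: →1(L), so W
n=3: →1(L), so W
n=4: →3(W), 2(W) — all W, so L
n=5: →4(L), so W
n=6: →4(L), so W
n=7: →6(W), 5(W) — all W, so L
n=8: →7(L), so W
n=9: →7(L), so W
n=10: →9(W), 8(W) — all W, so L
n=11: →10(L), so W
n=12: →10(L), so W
n=13: →12(W), 11(W) — all W, so L
n=14: →13(L), so W
n=15: →13(L), so W
n=16: →15(W), 14(W) — all W, so L
n=17: →16(L), so W

4: L, 11: W, 17: W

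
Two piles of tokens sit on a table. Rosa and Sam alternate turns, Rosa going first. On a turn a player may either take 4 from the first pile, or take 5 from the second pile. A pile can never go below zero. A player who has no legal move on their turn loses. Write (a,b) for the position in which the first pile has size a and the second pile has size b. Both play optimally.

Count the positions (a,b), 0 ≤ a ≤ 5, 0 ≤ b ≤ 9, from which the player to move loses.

Classify positions by backward induction: terminal positions (no move available) are L. From any other position, the mover wins iff some move reaches an L.
Every move lowers a or b (never raises either), so fill the grid row by row in increasing a, and left to right within a row: each cell's successors are then already labelled.
      b=0  b=1  b=2  b=3  b=4  b=5  b=6  b=7  b=8  b=9
a=0:    L    L    L    L    L    W    W    W    W    W
a=1:    L    L    L    L    L    W    W    W    W    W
a=2:    L    L    L    L    L    W    W    W    W    W
a=3:    L    L    L    L    L    W    W    W    W    W
a=4:    W    W    W    W    W    L    L    L    L    L
a=5:    W    W    W    W    W    L    L    L    L    L
Cells with no legal move (terminal, hence L): (0,0), (0,1), (0,2), (0,3), (0,4), (1,0), (1,1), (1,2), (1,3), (1,4), (2,0), (2,1), (2,2), (2,3), (2,4), (3,0), (3,1), (3,2), (3,3), (3,4).
The remaining L cells, each justified by listing all of its moves:
(4,5): only reaches (0,5)(W), (4,0)(W), all W → L
(4,6): only reaches (0,6)(W), (4,1)(W), all W → L
(4,7): only reaches (0,7)(W), (4,2)(W), all W → L
(4,8): only reaches (0,8)(W), (4,3)(W), all W → L
(4,9): only reaches (0,9)(W), (4,4)(W), all W → L
(5,5): only reaches (1,5)(W), (5,0)(W), all W → L
(5,6): only reaches (1,6)(W), (5,1)(W), all W → L
(5,7): only reaches (1,7)(W), (5,2)(W), all W → L
(5,8): only reaches (1,8)(W), (5,3)(W), all W → L
(5,9): only reaches (1,9)(W), (5,4)(W), all W → L
Every other cell has at least one move into one of the L cells above, so it is W.
L cells per row: a=0: 5, a=1: 5, a=2: 5, a=3: 5, a=4: 5, a=5: 5; total 30.

30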